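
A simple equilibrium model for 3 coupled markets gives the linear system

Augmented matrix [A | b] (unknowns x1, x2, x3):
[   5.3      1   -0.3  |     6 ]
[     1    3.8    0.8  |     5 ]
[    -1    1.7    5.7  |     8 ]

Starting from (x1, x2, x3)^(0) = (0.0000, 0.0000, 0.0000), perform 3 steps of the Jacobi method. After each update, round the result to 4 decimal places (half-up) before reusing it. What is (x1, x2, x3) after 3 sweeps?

Iteration 1:
  x1 = (6 - (1)·0.0000 - (-0.3)·0.0000) / (5.3) = 1.1321
  x2 = (5 - (1)·0.0000 - (0.8)·0.0000) / (3.8) = 1.3158
  x3 = (8 - (-1)·0.0000 - (1.7)·0.0000) / (5.7) = 1.4035
Iteration 2:
  x1 = (6 - (1)·1.3158 - (-0.3)·1.4035) / (5.3) = 0.9633
  x2 = (5 - (1)·1.1321 - (0.8)·1.4035) / (3.8) = 0.7224
  x3 = (8 - (-1)·1.1321 - (1.7)·1.3158) / (5.7) = 1.2097
Iteration 3:
  x1 = (6 - (1)·0.7224 - (-0.3)·1.2097) / (5.3) = 1.0642
  x2 = (5 - (1)·0.9633 - (0.8)·1.2097) / (3.8) = 0.8076
  x3 = (8 - (-1)·0.9633 - (1.7)·0.7224) / (5.7) = 1.3571

(1.0642, 0.8076, 1.3571)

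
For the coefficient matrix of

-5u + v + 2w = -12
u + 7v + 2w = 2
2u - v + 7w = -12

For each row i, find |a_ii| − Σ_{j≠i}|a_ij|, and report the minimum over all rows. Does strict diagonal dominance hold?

2

row 1: |-5| − (1+2) = 2
row 2: |7| − (1+2) = 4
row 3: |7| − (2+1) = 4
minimum over rows = 2 → strictly diagonally dominant (convergence guaranteed)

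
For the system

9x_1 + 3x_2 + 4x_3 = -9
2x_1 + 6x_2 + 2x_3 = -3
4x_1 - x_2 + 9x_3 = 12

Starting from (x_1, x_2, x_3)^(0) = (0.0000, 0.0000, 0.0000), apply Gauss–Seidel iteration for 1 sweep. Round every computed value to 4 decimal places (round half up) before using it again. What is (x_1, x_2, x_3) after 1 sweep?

(-1.0000, -0.1667, 1.7593)

Iteration 1:
  x_1 = (-9 - (3)·0.0000 - (4)·0.0000) / (9) = -1.0000
  x_2 = (-3 - (2)·-1.0000 - (2)·0.0000) / (6) = -0.1667
  x_3 = (12 - (4)·-1.0000 - (-1)·-0.1667) / (9) = 1.7593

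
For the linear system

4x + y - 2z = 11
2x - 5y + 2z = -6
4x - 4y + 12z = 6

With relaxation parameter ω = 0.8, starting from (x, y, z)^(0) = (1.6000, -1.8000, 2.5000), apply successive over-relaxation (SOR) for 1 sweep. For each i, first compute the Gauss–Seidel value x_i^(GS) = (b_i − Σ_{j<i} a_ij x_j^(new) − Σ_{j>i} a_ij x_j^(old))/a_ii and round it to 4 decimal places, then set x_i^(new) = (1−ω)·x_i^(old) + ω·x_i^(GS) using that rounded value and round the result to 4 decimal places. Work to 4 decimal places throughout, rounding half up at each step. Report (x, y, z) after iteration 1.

(3.8800, 2.6416, 0.5698)

Iteration 1:
  x: GS value = (11 - (1)·-1.8000 - (-2)·2.5000) / (4) = 4.4500;  x ← (1−ω)·1.6000 + ω·4.4500 = 3.8800
  y: GS value = (-6 - (2)·3.8800 - (2)·2.5000) / (-5) = 3.7520;  y ← (1−ω)·-1.8000 + ω·3.7520 = 2.6416
  z: GS value = (6 - (4)·3.8800 - (-4)·2.6416) / (12) = 0.0872;  z ← (1−ω)·2.5000 + ω·0.0872 = 0.5698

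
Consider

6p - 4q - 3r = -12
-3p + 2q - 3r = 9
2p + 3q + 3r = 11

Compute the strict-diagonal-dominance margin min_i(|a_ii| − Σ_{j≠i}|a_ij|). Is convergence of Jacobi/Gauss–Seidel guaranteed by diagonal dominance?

-4

row 1: |6| − (4+3) = -1
row 2: |2| − (3+3) = -4
row 3: |3| − (2+3) = -2
minimum over rows = -4 → not strictly diagonally dominant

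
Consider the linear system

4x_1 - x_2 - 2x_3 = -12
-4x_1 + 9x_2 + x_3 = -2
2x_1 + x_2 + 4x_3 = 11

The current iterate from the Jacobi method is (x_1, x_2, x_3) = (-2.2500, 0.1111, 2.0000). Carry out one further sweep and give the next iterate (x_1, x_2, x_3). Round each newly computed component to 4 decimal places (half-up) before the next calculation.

One sweep:
  x_1 = (-12 - (-1)·0.1111 - (-2)·2.0000) / (4) = -1.9722
  x_2 = (-2 - (-4)·-2.2500 - (1)·2.0000) / (9) = -1.4444
  x_3 = (11 - (2)·-2.2500 - (1)·0.1111) / (4) = 3.8472

(-1.9722, -1.4444, 3.8472)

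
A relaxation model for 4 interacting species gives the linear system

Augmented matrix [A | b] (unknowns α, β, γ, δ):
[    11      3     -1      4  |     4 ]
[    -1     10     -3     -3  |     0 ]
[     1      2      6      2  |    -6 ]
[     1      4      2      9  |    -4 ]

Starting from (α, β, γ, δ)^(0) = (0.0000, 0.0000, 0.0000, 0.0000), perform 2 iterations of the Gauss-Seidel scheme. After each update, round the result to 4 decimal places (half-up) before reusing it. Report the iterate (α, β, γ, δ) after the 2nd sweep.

(0.3517, -0.3654, -0.8493, -0.1324)

Iteration 1:
  α = (4 - (3)·0.0000 - (-1)·0.0000 - (4)·0.0000) / (11) = 0.3636
  β = (0 - (-1)·0.3636 - (-3)·0.0000 - (-3)·0.0000) / (10) = 0.0364
  γ = (-6 - (1)·0.3636 - (2)·0.0364 - (2)·0.0000) / (6) = -1.0727
  δ = (-4 - (1)·0.3636 - (4)·0.0364 - (2)·-1.0727) / (9) = -0.2626
Iteration 2:
  α = (4 - (3)·0.0364 - (-1)·-1.0727 - (4)·-0.2626) / (11) = 0.3517
  β = (0 - (-1)·0.3517 - (-3)·-1.0727 - (-3)·-0.2626) / (10) = -0.3654
  γ = (-6 - (1)·0.3517 - (2)·-0.3654 - (2)·-0.2626) / (6) = -0.8493
  δ = (-4 - (1)·0.3517 - (4)·-0.3654 - (2)·-0.8493) / (9) = -0.1324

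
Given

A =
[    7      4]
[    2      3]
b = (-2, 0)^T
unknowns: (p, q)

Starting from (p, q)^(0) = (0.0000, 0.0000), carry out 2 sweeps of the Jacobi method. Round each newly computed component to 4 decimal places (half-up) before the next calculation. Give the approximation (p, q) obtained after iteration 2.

(-0.2857, 0.1905)

Iteration 1:
  p = (-2 - (4)·0.0000) / (7) = -0.2857
  q = (0 - (2)·0.0000) / (3) = 0.0000
Iteration 2:
  p = (-2 - (4)·0.0000) / (7) = -0.2857
  q = (0 - (2)·-0.2857) / (3) = 0.1905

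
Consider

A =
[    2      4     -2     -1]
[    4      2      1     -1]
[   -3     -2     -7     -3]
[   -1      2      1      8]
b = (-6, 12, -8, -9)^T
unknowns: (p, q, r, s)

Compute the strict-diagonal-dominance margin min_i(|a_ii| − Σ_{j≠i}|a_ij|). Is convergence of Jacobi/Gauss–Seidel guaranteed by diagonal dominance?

row 1: |2| − (4+2+1) = -5
row 2: |2| − (4+1+1) = -4
row 3: |-7| − (3+2+3) = -1
row 4: |8| − (1+2+1) = 4
minimum over rows = -5 → not strictly diagonally dominant

-5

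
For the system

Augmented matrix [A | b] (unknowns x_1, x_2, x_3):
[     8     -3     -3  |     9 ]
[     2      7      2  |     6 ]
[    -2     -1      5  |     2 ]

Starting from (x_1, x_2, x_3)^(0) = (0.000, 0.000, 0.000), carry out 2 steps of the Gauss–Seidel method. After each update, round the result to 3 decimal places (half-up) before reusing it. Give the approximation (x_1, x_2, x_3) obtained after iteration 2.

Iteration 1:
  x_1 = (9 - (-3)·0.000 - (-3)·0.000) / (8) = 1.125
  x_2 = (6 - (2)·1.125 - (2)·0.000) / (7) = 0.536
  x_3 = (2 - (-2)·1.125 - (-1)·0.536) / (5) = 0.957
Iteration 2:
  x_1 = (9 - (-3)·0.536 - (-3)·0.957) / (8) = 1.685
  x_2 = (6 - (2)·1.685 - (2)·0.957) / (7) = 0.102
  x_3 = (2 - (-2)·1.685 - (-1)·0.102) / (5) = 1.094

(1.685, 0.102, 1.094)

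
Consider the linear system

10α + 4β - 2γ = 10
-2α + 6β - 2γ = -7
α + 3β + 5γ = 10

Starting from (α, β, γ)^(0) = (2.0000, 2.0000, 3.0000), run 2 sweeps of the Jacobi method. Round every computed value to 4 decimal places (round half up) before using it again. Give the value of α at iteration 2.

0.8800

Iteration 1:
  α = (10 - (4)·2.0000 - (-2)·3.0000) / (10) = 0.8000
  β = (-7 - (-2)·2.0000 - (-2)·3.0000) / (6) = 0.5000
  γ = (10 - (1)·2.0000 - (3)·2.0000) / (5) = 0.4000
Iteration 2:
  α = (10 - (4)·0.5000 - (-2)·0.4000) / (10) = 0.8800
  β = (-7 - (-2)·0.8000 - (-2)·0.4000) / (6) = -0.7667
  γ = (10 - (1)·0.8000 - (3)·0.5000) / (5) = 1.5400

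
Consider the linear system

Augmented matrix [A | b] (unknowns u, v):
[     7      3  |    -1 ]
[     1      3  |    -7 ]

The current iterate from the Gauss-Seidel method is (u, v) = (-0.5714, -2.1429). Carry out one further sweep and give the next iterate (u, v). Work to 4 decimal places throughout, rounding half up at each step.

(0.7755, -2.5918)

One sweep:
  u = (-1 - (3)·-2.1429) / (7) = 0.7755
  v = (-7 - (1)·0.7755) / (3) = -2.5918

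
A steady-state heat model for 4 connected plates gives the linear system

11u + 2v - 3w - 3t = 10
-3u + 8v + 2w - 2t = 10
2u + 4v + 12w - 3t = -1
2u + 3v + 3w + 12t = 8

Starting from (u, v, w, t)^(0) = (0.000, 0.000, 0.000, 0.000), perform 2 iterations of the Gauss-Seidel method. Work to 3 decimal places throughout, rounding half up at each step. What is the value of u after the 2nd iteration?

Iteration 1:
  u = (10 - (2)·0.000 - (-3)·0.000 - (-3)·0.000) / (11) = 0.909
  v = (10 - (-3)·0.909 - (2)·0.000 - (-2)·0.000) / (8) = 1.591
  w = (-1 - (2)·0.909 - (4)·1.591 - (-3)·0.000) / (12) = -0.765
  t = (8 - (2)·0.909 - (3)·1.591 - (3)·-0.765) / (12) = 0.309
Iteration 2:
  u = (10 - (2)·1.591 - (-3)·-0.765 - (-3)·0.309) / (11) = 0.495
  v = (10 - (-3)·0.495 - (2)·-0.765 - (-2)·0.309) / (8) = 1.704
  w = (-1 - (2)·0.495 - (4)·1.704 - (-3)·0.309) / (12) = -0.657
  t = (8 - (2)·0.495 - (3)·1.704 - (3)·-0.657) / (12) = 0.322

0.495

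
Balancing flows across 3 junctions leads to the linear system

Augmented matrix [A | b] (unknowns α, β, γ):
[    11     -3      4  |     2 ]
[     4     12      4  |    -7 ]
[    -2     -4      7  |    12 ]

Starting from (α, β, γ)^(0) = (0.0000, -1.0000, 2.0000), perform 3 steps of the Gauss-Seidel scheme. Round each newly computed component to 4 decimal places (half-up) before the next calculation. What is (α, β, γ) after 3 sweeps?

(-0.4467, -0.8229, 1.1164)

Iteration 1:
  α = (2 - (-3)·-1.0000 - (4)·2.0000) / (11) = -0.8182
  β = (-7 - (4)·-0.8182 - (4)·2.0000) / (12) = -0.9773
  γ = (12 - (-2)·-0.8182 - (-4)·-0.9773) / (7) = 0.9221
Iteration 2:
  α = (2 - (-3)·-0.9773 - (4)·0.9221) / (11) = -0.4200
  β = (-7 - (4)·-0.4200 - (4)·0.9221) / (12) = -0.7507
  γ = (12 - (-2)·-0.4200 - (-4)·-0.7507) / (7) = 1.1653
Iteration 3:
  α = (2 - (-3)·-0.7507 - (4)·1.1653) / (11) = -0.4467
  β = (-7 - (4)·-0.4467 - (4)·1.1653) / (12) = -0.8229
  γ = (12 - (-2)·-0.4467 - (-4)·-0.8229) / (7) = 1.1164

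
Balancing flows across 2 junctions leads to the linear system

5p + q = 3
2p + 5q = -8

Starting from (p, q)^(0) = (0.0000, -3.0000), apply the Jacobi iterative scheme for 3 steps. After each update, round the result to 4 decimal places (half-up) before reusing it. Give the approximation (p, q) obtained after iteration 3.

Iteration 1:
  p = (3 - (1)·-3.0000) / (5) = 1.2000
  q = (-8 - (2)·0.0000) / (5) = -1.6000
Iteration 2:
  p = (3 - (1)·-1.6000) / (5) = 0.9200
  q = (-8 - (2)·1.2000) / (5) = -2.0800
Iteration 3:
  p = (3 - (1)·-2.0800) / (5) = 1.0160
  q = (-8 - (2)·0.9200) / (5) = -1.9680

(1.0160, -1.9680)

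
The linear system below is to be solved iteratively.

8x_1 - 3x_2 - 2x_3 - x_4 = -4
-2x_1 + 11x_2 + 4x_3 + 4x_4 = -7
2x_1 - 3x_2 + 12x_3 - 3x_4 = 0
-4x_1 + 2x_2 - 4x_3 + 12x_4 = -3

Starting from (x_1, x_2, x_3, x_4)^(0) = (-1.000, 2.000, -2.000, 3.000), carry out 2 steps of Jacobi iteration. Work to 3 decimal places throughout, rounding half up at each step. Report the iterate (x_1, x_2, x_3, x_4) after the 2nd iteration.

Iteration 1:
  x_1 = (-4 - (-3)·2.000 - (-2)·-2.000 - (-1)·3.000) / (8) = 0.125
  x_2 = (-7 - (-2)·-1.000 - (4)·-2.000 - (4)·3.000) / (11) = -1.182
  x_3 = (0 - (2)·-1.000 - (-3)·2.000 - (-3)·3.000) / (12) = 1.417
  x_4 = (-3 - (-4)·-1.000 - (2)·2.000 - (-4)·-2.000) / (12) = -1.583
Iteration 2:
  x_1 = (-4 - (-3)·-1.182 - (-2)·1.417 - (-1)·-1.583) / (8) = -0.787
  x_2 = (-7 - (-2)·0.125 - (4)·1.417 - (4)·-1.583) / (11) = -0.553
  x_3 = (0 - (2)·0.125 - (-3)·-1.182 - (-3)·-1.583) / (12) = -0.712
  x_4 = (-3 - (-4)·0.125 - (2)·-1.182 - (-4)·1.417) / (12) = 0.461

(-0.787, -0.553, -0.712, 0.461)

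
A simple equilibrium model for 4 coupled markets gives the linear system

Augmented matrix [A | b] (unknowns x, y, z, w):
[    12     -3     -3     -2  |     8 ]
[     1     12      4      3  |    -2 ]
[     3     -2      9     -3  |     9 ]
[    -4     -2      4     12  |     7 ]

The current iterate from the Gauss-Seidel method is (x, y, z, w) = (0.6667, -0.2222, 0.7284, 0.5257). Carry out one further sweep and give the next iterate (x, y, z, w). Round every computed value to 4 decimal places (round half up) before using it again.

One sweep:
  x = (8 - (-3)·-0.2222 - (-3)·0.7284 - (-2)·0.5257) / (12) = 0.8808
  y = (-2 - (1)·0.8808 - (4)·0.7284 - (3)·0.5257) / (12) = -0.6143
  z = (9 - (3)·0.8808 - (-2)·-0.6143 - (-3)·0.5257) / (9) = 0.7451
  w = (7 - (-4)·0.8808 - (-2)·-0.6143 - (4)·0.7451) / (12) = 0.5262

(0.8808, -0.6143, 0.7451, 0.5262)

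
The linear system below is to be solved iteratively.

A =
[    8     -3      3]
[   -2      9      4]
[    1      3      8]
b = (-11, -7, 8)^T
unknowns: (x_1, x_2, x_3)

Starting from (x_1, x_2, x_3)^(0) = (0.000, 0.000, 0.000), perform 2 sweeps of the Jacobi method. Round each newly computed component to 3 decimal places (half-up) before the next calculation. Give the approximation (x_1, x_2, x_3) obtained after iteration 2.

(-2.042, -1.528, 1.464)

Iteration 1:
  x_1 = (-11 - (-3)·0.000 - (3)·0.000) / (8) = -1.375
  x_2 = (-7 - (-2)·0.000 - (4)·0.000) / (9) = -0.778
  x_3 = (8 - (1)·0.000 - (3)·0.000) / (8) = 1.000
Iteration 2:
  x_1 = (-11 - (-3)·-0.778 - (3)·1.000) / (8) = -2.042
  x_2 = (-7 - (-2)·-1.375 - (4)·1.000) / (9) = -1.528
  x_3 = (8 - (1)·-1.375 - (3)·-0.778) / (8) = 1.464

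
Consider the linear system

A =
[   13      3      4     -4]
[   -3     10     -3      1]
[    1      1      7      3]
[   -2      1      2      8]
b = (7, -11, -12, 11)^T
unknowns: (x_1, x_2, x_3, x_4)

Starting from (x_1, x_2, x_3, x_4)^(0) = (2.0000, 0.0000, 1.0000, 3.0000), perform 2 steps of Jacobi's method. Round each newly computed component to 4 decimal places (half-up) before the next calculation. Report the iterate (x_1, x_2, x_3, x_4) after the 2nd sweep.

(2.1648, -1.9021, -2.5041, 2.5474)

Iteration 1:
  x_1 = (7 - (3)·0.0000 - (4)·1.0000 - (-4)·3.0000) / (13) = 1.1538
  x_2 = (-11 - (-3)·2.0000 - (-3)·1.0000 - (1)·3.0000) / (10) = -0.5000
  x_3 = (-12 - (1)·2.0000 - (1)·0.0000 - (3)·3.0000) / (7) = -3.2857
  x_4 = (11 - (-2)·2.0000 - (1)·0.0000 - (2)·1.0000) / (8) = 1.6250
Iteration 2:
  x_1 = (7 - (3)·-0.5000 - (4)·-3.2857 - (-4)·1.6250) / (13) = 2.1648
  x_2 = (-11 - (-3)·1.1538 - (-3)·-3.2857 - (1)·1.6250) / (10) = -1.9021
  x_3 = (-12 - (1)·1.1538 - (1)·-0.5000 - (3)·1.6250) / (7) = -2.5041
  x_4 = (11 - (-2)·1.1538 - (1)·-0.5000 - (2)·-3.2857) / (8) = 2.5474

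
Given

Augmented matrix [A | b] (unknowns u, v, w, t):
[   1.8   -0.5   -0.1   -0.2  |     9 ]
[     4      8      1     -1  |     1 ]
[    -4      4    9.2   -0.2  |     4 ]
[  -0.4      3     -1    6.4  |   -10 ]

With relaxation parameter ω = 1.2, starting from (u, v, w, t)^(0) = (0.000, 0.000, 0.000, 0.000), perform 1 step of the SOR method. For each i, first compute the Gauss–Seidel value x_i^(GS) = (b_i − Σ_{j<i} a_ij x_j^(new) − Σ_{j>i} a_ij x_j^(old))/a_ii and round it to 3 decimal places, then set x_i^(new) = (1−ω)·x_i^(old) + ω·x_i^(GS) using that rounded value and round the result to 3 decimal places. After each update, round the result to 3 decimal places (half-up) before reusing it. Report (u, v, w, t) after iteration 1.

Iteration 1:
  u: GS value = (9 - (-0.5)·0.000 - (-0.1)·0.000 - (-0.2)·0.000) / (1.8) = 5.000;  u ← (1−ω)·0.000 + ω·5.000 = 6.000
  v: GS value = (1 - (4)·6.000 - (1)·0.000 - (-1)·0.000) / (8) = -2.875;  v ← (1−ω)·0.000 + ω·-2.875 = -3.450
  w: GS value = (4 - (-4)·6.000 - (4)·-3.450 - (-0.2)·0.000) / (9.2) = 4.543;  w ← (1−ω)·0.000 + ω·4.543 = 5.452
  t: GS value = (-10 - (-0.4)·6.000 - (3)·-3.450 - (-1)·5.452) / (6.4) = 1.282;  t ← (1−ω)·0.000 + ω·1.282 = 1.538

(6.000, -3.450, 5.452, 1.538)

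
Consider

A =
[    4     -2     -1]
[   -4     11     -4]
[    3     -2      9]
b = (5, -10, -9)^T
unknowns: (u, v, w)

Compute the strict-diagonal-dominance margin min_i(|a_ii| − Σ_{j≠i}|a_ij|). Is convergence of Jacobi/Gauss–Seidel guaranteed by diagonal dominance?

row 1: |4| − (2+1) = 1
row 2: |11| − (4+4) = 3
row 3: |9| − (3+2) = 4
minimum over rows = 1 → strictly diagonally dominant (convergence guaranteed)

1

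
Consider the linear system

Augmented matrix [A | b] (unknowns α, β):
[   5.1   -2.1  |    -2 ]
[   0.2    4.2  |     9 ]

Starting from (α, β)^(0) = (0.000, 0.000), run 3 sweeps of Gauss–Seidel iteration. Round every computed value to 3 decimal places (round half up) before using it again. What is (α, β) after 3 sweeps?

(0.480, 2.120)

Iteration 1:
  α = (-2 - (-2.1)·0.000) / (5.1) = -0.392
  β = (9 - (0.2)·-0.392) / (4.2) = 2.162
Iteration 2:
  α = (-2 - (-2.1)·2.162) / (5.1) = 0.498
  β = (9 - (0.2)·0.498) / (4.2) = 2.119
Iteration 3:
  α = (-2 - (-2.1)·2.119) / (5.1) = 0.480
  β = (9 - (0.2)·0.480) / (4.2) = 2.120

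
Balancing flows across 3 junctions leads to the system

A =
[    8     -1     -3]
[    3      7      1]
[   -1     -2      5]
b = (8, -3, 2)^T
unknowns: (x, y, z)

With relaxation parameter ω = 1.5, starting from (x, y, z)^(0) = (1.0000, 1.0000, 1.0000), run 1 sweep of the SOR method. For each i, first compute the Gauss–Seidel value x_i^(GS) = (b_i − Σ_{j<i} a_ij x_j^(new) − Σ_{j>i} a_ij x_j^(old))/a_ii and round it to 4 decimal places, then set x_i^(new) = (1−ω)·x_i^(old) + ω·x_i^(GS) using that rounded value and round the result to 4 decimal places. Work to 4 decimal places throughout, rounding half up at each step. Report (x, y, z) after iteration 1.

Iteration 1:
  x: GS value = (8 - (-1)·1.0000 - (-3)·1.0000) / (8) = 1.5000;  x ← (1−ω)·1.0000 + ω·1.5000 = 1.7500
  y: GS value = (-3 - (3)·1.7500 - (1)·1.0000) / (7) = -1.3214;  y ← (1−ω)·1.0000 + ω·-1.3214 = -2.4821
  z: GS value = (2 - (-1)·1.7500 - (-2)·-2.4821) / (5) = -0.2428;  z ← (1−ω)·1.0000 + ω·-0.2428 = -0.8642

(1.7500, -2.4821, -0.8642)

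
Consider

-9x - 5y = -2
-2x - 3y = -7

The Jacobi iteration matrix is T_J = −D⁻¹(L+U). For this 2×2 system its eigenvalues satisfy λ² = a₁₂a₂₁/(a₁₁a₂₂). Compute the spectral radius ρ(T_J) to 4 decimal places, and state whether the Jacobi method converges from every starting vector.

a₁₂a₂₁/(a₁₁a₂₂) = (-5)·(-2) / ((-9)·(-3)) = 0.370370
ρ = √|0.370370| = √0.370370 = 0.6086
ρ < 1, so Jacobi converges

0.6086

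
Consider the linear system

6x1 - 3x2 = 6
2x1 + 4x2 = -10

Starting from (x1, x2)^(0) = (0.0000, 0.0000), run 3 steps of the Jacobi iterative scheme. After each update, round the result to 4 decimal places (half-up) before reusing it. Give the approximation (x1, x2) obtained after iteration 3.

Iteration 1:
  x1 = (6 - (-3)·0.0000) / (6) = 1.0000
  x2 = (-10 - (2)·0.0000) / (4) = -2.5000
Iteration 2:
  x1 = (6 - (-3)·-2.5000) / (6) = -0.2500
  x2 = (-10 - (2)·1.0000) / (4) = -3.0000
Iteration 3:
  x1 = (6 - (-3)·-3.0000) / (6) = -0.5000
  x2 = (-10 - (2)·-0.2500) / (4) = -2.3750

(-0.5000, -2.3750)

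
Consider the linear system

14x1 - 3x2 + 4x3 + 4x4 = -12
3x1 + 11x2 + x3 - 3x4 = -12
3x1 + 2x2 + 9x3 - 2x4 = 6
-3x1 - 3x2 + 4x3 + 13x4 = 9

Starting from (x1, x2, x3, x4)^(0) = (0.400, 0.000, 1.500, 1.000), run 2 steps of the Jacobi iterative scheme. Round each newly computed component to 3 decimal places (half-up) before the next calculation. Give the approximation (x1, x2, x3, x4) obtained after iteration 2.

Iteration 1:
  x1 = (-12 - (-3)·0.000 - (4)·1.500 - (4)·1.000) / (14) = -1.571
  x2 = (-12 - (3)·0.400 - (1)·1.500 - (-3)·1.000) / (11) = -1.064
  x3 = (6 - (3)·0.400 - (2)·0.000 - (-2)·1.000) / (9) = 0.756
  x4 = (9 - (-3)·0.400 - (-3)·0.000 - (4)·1.500) / (13) = 0.323
Iteration 2:
  x1 = (-12 - (-3)·-1.064 - (4)·0.756 - (4)·0.323) / (14) = -1.393
  x2 = (-12 - (3)·-1.571 - (1)·0.756 - (-3)·0.323) / (11) = -0.643
  x3 = (6 - (3)·-1.571 - (2)·-1.064 - (-2)·0.323) / (9) = 1.499
  x4 = (9 - (-3)·-1.571 - (-3)·-1.064 - (4)·0.756) / (13) = -0.148

(-1.393, -0.643, 1.499, -0.148)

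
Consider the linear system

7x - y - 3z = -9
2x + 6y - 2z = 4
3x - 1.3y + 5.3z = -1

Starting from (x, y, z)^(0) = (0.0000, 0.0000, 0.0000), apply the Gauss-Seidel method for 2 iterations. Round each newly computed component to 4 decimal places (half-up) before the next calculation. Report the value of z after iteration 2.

Iteration 1:
  x = (-9 - (-1)·0.0000 - (-3)·0.0000) / (7) = -1.2857
  y = (4 - (2)·-1.2857 - (-2)·0.0000) / (6) = 1.0952
  z = (-1 - (3)·-1.2857 - (-1.3)·1.0952) / (5.3) = 0.8077
Iteration 2:
  x = (-9 - (-1)·1.0952 - (-3)·0.8077) / (7) = -0.7831
  y = (4 - (2)·-0.7831 - (-2)·0.8077) / (6) = 1.1969
  z = (-1 - (3)·-0.7831 - (-1.3)·1.1969) / (5.3) = 0.5482

0.5482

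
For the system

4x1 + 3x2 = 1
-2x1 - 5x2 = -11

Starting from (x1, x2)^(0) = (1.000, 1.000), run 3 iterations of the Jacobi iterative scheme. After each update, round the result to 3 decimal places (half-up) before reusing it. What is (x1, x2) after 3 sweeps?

(-1.550, 2.640)

Iteration 1:
  x1 = (1 - (3)·1.000) / (4) = -0.500
  x2 = (-11 - (-2)·1.000) / (-5) = 1.800
Iteration 2:
  x1 = (1 - (3)·1.800) / (4) = -1.100
  x2 = (-11 - (-2)·-0.500) / (-5) = 2.400
Iteration 3:
  x1 = (1 - (3)·2.400) / (4) = -1.550
  x2 = (-11 - (-2)·-1.100) / (-5) = 2.640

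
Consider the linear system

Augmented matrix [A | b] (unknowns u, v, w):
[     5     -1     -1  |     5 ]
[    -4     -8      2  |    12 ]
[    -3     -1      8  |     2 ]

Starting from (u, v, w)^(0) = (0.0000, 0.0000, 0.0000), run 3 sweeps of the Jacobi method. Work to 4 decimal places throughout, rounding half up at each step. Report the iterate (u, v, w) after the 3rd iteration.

Iteration 1:
  u = (5 - (-1)·0.0000 - (-1)·0.0000) / (5) = 1.0000
  v = (12 - (-4)·0.0000 - (2)·0.0000) / (-8) = -1.5000
  w = (2 - (-3)·0.0000 - (-1)·0.0000) / (8) = 0.2500
Iteration 2:
  u = (5 - (-1)·-1.5000 - (-1)·0.2500) / (5) = 0.7500
  v = (12 - (-4)·1.0000 - (2)·0.2500) / (-8) = -1.9375
  w = (2 - (-3)·1.0000 - (-1)·-1.5000) / (8) = 0.4375
Iteration 3:
  u = (5 - (-1)·-1.9375 - (-1)·0.4375) / (5) = 0.7000
  v = (12 - (-4)·0.7500 - (2)·0.4375) / (-8) = -1.7656
  w = (2 - (-3)·0.7500 - (-1)·-1.9375) / (8) = 0.2891

(0.7000, -1.7656, 0.2891)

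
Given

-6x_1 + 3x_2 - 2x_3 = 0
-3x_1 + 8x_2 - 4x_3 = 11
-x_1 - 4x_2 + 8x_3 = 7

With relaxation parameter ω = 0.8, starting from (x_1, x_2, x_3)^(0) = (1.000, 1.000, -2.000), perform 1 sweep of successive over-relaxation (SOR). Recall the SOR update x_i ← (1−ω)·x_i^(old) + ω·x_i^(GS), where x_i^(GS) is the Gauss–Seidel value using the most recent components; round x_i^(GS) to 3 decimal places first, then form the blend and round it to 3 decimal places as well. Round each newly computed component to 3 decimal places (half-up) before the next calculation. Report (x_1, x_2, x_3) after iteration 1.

(1.134, 0.840, 0.750)

Iteration 1:
  x_1: GS value = (0 - (3)·1.000 - (-2)·-2.000) / (-6) = 1.167;  x_1 ← (1−ω)·1.000 + ω·1.167 = 1.134
  x_2: GS value = (11 - (-3)·1.134 - (-4)·-2.000) / (8) = 0.800;  x_2 ← (1−ω)·1.000 + ω·0.800 = 0.840
  x_3: GS value = (7 - (-1)·1.134 - (-4)·0.840) / (8) = 1.437;  x_3 ← (1−ω)·-2.000 + ω·1.437 = 0.750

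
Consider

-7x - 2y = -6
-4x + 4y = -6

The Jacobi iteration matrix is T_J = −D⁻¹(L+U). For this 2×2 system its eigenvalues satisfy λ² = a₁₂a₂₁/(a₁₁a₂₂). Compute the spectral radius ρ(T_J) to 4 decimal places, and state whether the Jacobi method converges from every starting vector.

a₁₂a₂₁/(a₁₁a₂₂) = (-2)·(-4) / ((-7)·(4)) = -0.285714
ρ = √|-0.285714| = √0.285714 = 0.5345
ρ < 1, so Jacobi converges

0.5345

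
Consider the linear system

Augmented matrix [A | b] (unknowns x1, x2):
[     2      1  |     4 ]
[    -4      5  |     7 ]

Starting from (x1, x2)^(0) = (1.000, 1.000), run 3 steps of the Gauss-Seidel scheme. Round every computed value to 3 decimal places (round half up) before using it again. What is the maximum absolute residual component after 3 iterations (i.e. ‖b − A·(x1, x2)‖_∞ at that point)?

Iteration 1:
  x1 = (4 - (1)·1.000) / (2) = 1.500
  x2 = (7 - (-4)·1.500) / (5) = 2.600
Iteration 2:
  x1 = (4 - (1)·2.600) / (2) = 0.700
  x2 = (7 - (-4)·0.700) / (5) = 1.960
Iteration 3:
  x1 = (4 - (1)·1.960) / (2) = 1.020
  x2 = (7 - (-4)·1.020) / (5) = 2.216
Residual b − A·x = (-0.256, 0.000); ∞-norm = 0.256

0.256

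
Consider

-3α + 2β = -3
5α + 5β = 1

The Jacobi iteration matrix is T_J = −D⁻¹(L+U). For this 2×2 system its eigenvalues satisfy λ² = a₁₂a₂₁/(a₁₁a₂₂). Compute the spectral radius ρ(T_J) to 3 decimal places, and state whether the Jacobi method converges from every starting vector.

a₁₂a₂₁/(a₁₁a₂₂) = (2)·(5) / ((-3)·(5)) = -0.666667
ρ = √|-0.666667| = √0.666667 = 0.816
ρ < 1, so Jacobi converges

0.816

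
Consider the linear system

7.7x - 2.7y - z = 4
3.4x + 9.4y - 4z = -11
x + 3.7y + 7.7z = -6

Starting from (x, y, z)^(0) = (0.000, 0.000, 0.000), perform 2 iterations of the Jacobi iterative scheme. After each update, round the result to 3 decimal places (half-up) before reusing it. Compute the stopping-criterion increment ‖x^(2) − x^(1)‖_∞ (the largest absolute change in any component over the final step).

Iteration 1:
  x = (4 - (-2.7)·0.000 - (-1)·0.000) / (7.7) = 0.519
  y = (-11 - (3.4)·0.000 - (-4)·0.000) / (9.4) = -1.170
  z = (-6 - (1)·0.000 - (3.7)·0.000) / (7.7) = -0.779
Iteration 2:
  x = (4 - (-2.7)·-1.170 - (-1)·-0.779) / (7.7) = 0.008
  y = (-11 - (3.4)·0.519 - (-4)·-0.779) / (9.4) = -1.689
  z = (-6 - (1)·0.519 - (3.7)·-1.170) / (7.7) = -0.284
Change: (-0.511, -0.519, 0.495) → max |·| = 0.519

0.519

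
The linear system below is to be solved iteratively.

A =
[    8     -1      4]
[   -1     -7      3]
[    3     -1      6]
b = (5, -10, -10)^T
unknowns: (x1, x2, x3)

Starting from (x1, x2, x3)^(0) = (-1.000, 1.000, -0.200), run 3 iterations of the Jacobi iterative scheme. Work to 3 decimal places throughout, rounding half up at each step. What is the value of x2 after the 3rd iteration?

0.451

Iteration 1:
  x1 = (5 - (-1)·1.000 - (4)·-0.200) / (8) = 0.850
  x2 = (-10 - (-1)·-1.000 - (3)·-0.200) / (-7) = 1.486
  x3 = (-10 - (3)·-1.000 - (-1)·1.000) / (6) = -1.000
Iteration 2:
  x1 = (5 - (-1)·1.486 - (4)·-1.000) / (8) = 1.311
  x2 = (-10 - (-1)·0.850 - (3)·-1.000) / (-7) = 0.879
  x3 = (-10 - (3)·0.850 - (-1)·1.486) / (6) = -1.844
Iteration 3:
  x1 = (5 - (-1)·0.879 - (4)·-1.844) / (8) = 1.657
  x2 = (-10 - (-1)·1.311 - (3)·-1.844) / (-7) = 0.451
  x3 = (-10 - (3)·1.311 - (-1)·0.879) / (6) = -2.176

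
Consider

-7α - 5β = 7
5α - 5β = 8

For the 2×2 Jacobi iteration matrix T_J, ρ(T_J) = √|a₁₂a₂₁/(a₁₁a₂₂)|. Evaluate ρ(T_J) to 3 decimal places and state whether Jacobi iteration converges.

0.845

a₁₂a₂₁/(a₁₁a₂₂) = (-5)·(5) / ((-7)·(-5)) = -0.714286
ρ = √|-0.714286| = √0.714286 = 0.845
ρ < 1, so Jacobi converges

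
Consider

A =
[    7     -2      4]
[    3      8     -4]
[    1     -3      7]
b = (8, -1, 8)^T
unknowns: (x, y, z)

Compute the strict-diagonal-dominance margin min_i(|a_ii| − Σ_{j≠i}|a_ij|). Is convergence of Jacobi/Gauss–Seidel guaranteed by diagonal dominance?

1

row 1: |7| − (2+4) = 1
row 2: |8| − (3+4) = 1
row 3: |7| − (1+3) = 3
minimum over rows = 1 → strictly diagonally dominant (convergence guaranteed)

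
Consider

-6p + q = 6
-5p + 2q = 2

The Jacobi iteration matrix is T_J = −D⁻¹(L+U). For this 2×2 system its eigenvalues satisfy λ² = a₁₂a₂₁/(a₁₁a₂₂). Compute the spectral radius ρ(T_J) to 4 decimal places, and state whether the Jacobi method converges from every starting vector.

a₁₂a₂₁/(a₁₁a₂₂) = (1)·(-5) / ((-6)·(2)) = 0.416667
ρ = √|0.416667| = √0.416667 = 0.6455
ρ < 1, so Jacobi converges

0.6455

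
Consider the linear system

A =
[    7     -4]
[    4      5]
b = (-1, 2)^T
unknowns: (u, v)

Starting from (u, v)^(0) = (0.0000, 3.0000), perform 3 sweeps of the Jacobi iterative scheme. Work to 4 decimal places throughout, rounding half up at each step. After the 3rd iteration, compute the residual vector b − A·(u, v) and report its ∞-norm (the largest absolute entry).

4.7538

Iteration 1:
  u = (-1 - (-4)·3.0000) / (7) = 1.5714
  v = (2 - (4)·0.0000) / (5) = 0.4000
Iteration 2:
  u = (-1 - (-4)·0.4000) / (7) = 0.0857
  v = (2 - (4)·1.5714) / (5) = -0.8571
Iteration 3:
  u = (-1 - (-4)·-0.8571) / (7) = -0.6326
  v = (2 - (4)·0.0857) / (5) = 0.3314
Residual b − A·x = (4.7538, 2.8734); ∞-norm = 4.7538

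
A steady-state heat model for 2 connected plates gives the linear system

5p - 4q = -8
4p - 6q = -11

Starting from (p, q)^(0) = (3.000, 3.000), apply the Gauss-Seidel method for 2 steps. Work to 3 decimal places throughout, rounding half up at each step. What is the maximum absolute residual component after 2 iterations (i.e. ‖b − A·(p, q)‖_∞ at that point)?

1.354

Iteration 1:
  p = (-8 - (-4)·3.000) / (5) = 0.800
  q = (-11 - (4)·0.800) / (-6) = 2.367
Iteration 2:
  p = (-8 - (-4)·2.367) / (5) = 0.294
  q = (-11 - (4)·0.294) / (-6) = 2.029
Residual b − A·x = (-1.354, -0.002); ∞-norm = 1.354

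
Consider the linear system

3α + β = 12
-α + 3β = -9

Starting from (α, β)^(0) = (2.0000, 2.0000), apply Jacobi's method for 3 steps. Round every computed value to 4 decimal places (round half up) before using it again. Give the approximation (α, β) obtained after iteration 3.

(4.6296, -1.4074)

Iteration 1:
  α = (12 - (1)·2.0000) / (3) = 3.3333
  β = (-9 - (-1)·2.0000) / (3) = -2.3333
Iteration 2:
  α = (12 - (1)·-2.3333) / (3) = 4.7778
  β = (-9 - (-1)·3.3333) / (3) = -1.8889
Iteration 3:
  α = (12 - (1)·-1.8889) / (3) = 4.6296
  β = (-9 - (-1)·4.7778) / (3) = -1.4074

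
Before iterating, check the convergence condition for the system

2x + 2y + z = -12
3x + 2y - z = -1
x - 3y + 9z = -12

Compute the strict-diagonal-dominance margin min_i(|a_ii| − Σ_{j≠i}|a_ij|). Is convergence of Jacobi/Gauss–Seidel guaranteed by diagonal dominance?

-2

row 1: |2| − (2+1) = -1
row 2: |2| − (3+1) = -2
row 3: |9| − (1+3) = 5
minimum over rows = -2 → not strictly diagonally dominant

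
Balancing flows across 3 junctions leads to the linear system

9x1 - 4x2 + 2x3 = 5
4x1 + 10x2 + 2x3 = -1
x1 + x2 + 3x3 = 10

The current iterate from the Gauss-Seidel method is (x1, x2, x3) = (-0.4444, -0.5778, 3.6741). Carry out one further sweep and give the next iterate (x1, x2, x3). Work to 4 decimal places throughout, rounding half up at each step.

(-0.5177, -0.6277, 3.7151)

One sweep:
  x1 = (5 - (-4)·-0.5778 - (2)·3.6741) / (9) = -0.5177
  x2 = (-1 - (4)·-0.5177 - (2)·3.6741) / (10) = -0.6277
  x3 = (10 - (1)·-0.5177 - (1)·-0.6277) / (3) = 3.7151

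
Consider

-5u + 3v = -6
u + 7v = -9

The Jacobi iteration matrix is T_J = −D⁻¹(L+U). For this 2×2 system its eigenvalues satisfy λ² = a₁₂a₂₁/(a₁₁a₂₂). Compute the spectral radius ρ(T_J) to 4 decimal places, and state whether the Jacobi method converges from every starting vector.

0.2928

a₁₂a₂₁/(a₁₁a₂₂) = (3)·(1) / ((-5)·(7)) = -0.085714
ρ = √|-0.085714| = √0.085714 = 0.2928
ρ < 1, so Jacobi converges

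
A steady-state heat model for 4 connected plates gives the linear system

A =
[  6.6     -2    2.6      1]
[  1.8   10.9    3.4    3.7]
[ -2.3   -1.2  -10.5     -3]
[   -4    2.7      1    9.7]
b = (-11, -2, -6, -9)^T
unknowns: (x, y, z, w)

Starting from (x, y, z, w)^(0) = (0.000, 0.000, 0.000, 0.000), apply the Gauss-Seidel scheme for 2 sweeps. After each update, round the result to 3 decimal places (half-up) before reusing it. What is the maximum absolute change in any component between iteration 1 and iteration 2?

Iteration 1:
  x = (-11 - (-2)·0.000 - (2.6)·0.000 - (1)·0.000) / (6.6) = -1.667
  y = (-2 - (1.8)·-1.667 - (3.4)·0.000 - (3.7)·0.000) / (10.9) = 0.092
  z = (-6 - (-2.3)·-1.667 - (-1.2)·0.092 - (-3)·0.000) / (-10.5) = 0.926
  w = (-9 - (-4)·-1.667 - (2.7)·0.092 - (1)·0.926) / (9.7) = -1.736
Iteration 2:
  x = (-11 - (-2)·0.092 - (2.6)·0.926 - (1)·-1.736) / (6.6) = -1.741
  y = (-2 - (1.8)·-1.741 - (3.4)·0.926 - (3.7)·-1.736) / (10.9) = 0.404
  z = (-6 - (-2.3)·-1.741 - (-1.2)·0.404 - (-3)·-1.736) / (-10.5) = 1.403
  w = (-9 - (-4)·-1.741 - (2.7)·0.404 - (1)·1.403) / (9.7) = -1.903
Change: (-0.074, 0.312, 0.477, -0.167) → max |·| = 0.477

0.477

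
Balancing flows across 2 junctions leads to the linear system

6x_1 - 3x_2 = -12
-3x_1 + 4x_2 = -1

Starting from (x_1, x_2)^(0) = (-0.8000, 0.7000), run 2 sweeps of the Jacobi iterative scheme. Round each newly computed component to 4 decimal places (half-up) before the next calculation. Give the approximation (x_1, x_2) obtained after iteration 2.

Iteration 1:
  x_1 = (-12 - (-3)·0.7000) / (6) = -1.6500
  x_2 = (-1 - (-3)·-0.8000) / (4) = -0.8500
Iteration 2:
  x_1 = (-12 - (-3)·-0.8500) / (6) = -2.4250
  x_2 = (-1 - (-3)·-1.6500) / (4) = -1.4875

(-2.4250, -1.4875)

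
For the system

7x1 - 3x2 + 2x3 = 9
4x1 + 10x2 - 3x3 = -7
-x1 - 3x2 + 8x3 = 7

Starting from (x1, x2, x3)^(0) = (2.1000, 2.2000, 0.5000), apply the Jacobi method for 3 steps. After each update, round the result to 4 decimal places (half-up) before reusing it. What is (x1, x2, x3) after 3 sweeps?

(0.7049, -0.5674, 0.5366)

Iteration 1:
  x1 = (9 - (-3)·2.2000 - (2)·0.5000) / (7) = 2.0857
  x2 = (-7 - (4)·2.1000 - (-3)·0.5000) / (10) = -1.3900
  x3 = (7 - (-1)·2.1000 - (-3)·2.2000) / (8) = 1.9625
Iteration 2:
  x1 = (9 - (-3)·-1.3900 - (2)·1.9625) / (7) = 0.1293
  x2 = (-7 - (4)·2.0857 - (-3)·1.9625) / (10) = -0.9455
  x3 = (7 - (-1)·2.0857 - (-3)·-1.3900) / (8) = 0.6145
Iteration 3:
  x1 = (9 - (-3)·-0.9455 - (2)·0.6145) / (7) = 0.7049
  x2 = (-7 - (4)·0.1293 - (-3)·0.6145) / (10) = -0.5674
  x3 = (7 - (-1)·0.1293 - (-3)·-0.9455) / (8) = 0.5366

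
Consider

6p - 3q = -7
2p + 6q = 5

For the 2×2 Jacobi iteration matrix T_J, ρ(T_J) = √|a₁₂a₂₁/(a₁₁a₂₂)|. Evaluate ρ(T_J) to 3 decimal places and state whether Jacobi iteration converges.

0.408

a₁₂a₂₁/(a₁₁a₂₂) = (-3)·(2) / ((6)·(6)) = -0.166667
ρ = √|-0.166667| = √0.166667 = 0.408
ρ < 1, so Jacobi converges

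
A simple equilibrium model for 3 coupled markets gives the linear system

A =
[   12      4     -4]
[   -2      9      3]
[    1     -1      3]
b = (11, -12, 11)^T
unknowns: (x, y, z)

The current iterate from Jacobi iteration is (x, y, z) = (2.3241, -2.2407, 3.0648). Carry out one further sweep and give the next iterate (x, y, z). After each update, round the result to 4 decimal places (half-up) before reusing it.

(2.6852, -1.8385, 2.1451)

One sweep:
  x = (11 - (4)·-2.2407 - (-4)·3.0648) / (12) = 2.6852
  y = (-12 - (-2)·2.3241 - (3)·3.0648) / (9) = -1.8385
  z = (11 - (1)·2.3241 - (-1)·-2.2407) / (3) = 2.1451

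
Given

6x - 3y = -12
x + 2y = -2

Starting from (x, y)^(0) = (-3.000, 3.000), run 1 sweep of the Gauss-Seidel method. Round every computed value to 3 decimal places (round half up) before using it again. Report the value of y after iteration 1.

Iteration 1:
  x = (-12 - (-3)·3.000) / (6) = -0.500
  y = (-2 - (1)·-0.500) / (2) = -0.750

-0.750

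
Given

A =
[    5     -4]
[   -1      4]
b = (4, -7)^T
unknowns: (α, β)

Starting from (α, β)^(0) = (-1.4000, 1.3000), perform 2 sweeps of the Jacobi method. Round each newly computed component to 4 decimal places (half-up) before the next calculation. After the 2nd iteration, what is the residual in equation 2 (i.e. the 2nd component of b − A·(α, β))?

-2.7200

Iteration 1:
  α = (4 - (-4)·1.3000) / (5) = 1.8400
  β = (-7 - (-1)·-1.4000) / (4) = -2.1000
Iteration 2:
  α = (4 - (-4)·-2.1000) / (5) = -0.8800
  β = (-7 - (-1)·1.8400) / (4) = -1.2900
Residual b − A·x = (3.2400, -2.7200)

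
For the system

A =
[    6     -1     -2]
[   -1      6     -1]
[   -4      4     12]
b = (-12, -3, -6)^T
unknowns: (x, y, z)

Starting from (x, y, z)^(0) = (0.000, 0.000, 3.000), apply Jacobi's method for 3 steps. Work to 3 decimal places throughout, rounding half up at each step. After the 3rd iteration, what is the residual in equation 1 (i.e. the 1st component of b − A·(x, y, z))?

Iteration 1:
  x = (-12 - (-1)·0.000 - (-2)·3.000) / (6) = -1.000
  y = (-3 - (-1)·0.000 - (-1)·3.000) / (6) = 0.000
  z = (-6 - (-4)·0.000 - (4)·0.000) / (12) = -0.500
Iteration 2:
  x = (-12 - (-1)·0.000 - (-2)·-0.500) / (6) = -2.167
  y = (-3 - (-1)·-1.000 - (-1)·-0.500) / (6) = -0.750
  z = (-6 - (-4)·-1.000 - (4)·0.000) / (12) = -0.833
Iteration 3:
  x = (-12 - (-1)·-0.750 - (-2)·-0.833) / (6) = -2.403
  y = (-3 - (-1)·-2.167 - (-1)·-0.833) / (6) = -1.000
  z = (-6 - (-4)·-2.167 - (4)·-0.750) / (12) = -0.972
Residual b − A·x = (-0.526, -0.375, 0.052)

-0.526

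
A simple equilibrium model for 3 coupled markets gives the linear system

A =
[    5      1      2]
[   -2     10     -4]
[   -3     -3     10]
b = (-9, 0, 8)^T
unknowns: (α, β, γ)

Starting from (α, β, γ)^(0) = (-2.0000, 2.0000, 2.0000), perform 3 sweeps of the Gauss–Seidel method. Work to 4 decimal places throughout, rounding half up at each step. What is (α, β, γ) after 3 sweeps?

Iteration 1:
  α = (-9 - (1)·2.0000 - (2)·2.0000) / (5) = -3.0000
  β = (0 - (-2)·-3.0000 - (-4)·2.0000) / (10) = 0.2000
  γ = (8 - (-3)·-3.0000 - (-3)·0.2000) / (10) = -0.0400
Iteration 2:
  α = (-9 - (1)·0.2000 - (2)·-0.0400) / (5) = -1.8240
  β = (0 - (-2)·-1.8240 - (-4)·-0.0400) / (10) = -0.3808
  γ = (8 - (-3)·-1.8240 - (-3)·-0.3808) / (10) = 0.1386
Iteration 3:
  α = (-9 - (1)·-0.3808 - (2)·0.1386) / (5) = -1.7793
  β = (0 - (-2)·-1.7793 - (-4)·0.1386) / (10) = -0.3004
  γ = (8 - (-3)·-1.7793 - (-3)·-0.3004) / (10) = 0.1761

(-1.7793, -0.3004, 0.1761)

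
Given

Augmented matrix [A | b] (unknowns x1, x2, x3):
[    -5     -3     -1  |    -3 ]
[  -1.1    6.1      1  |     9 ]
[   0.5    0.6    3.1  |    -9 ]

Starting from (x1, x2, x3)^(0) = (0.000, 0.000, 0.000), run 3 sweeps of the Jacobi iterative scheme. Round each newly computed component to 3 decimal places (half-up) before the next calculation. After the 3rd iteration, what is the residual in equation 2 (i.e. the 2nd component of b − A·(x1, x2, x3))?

-0.236

Iteration 1:
  x1 = (-3 - (-3)·0.000 - (-1)·0.000) / (-5) = 0.600
  x2 = (9 - (-1.1)·0.000 - (1)·0.000) / (6.1) = 1.475
  x3 = (-9 - (0.5)·0.000 - (0.6)·0.000) / (3.1) = -2.903
Iteration 2:
  x1 = (-3 - (-3)·1.475 - (-1)·-2.903) / (-5) = 0.296
  x2 = (9 - (-1.1)·0.600 - (1)·-2.903) / (6.1) = 2.060
  x3 = (-9 - (0.5)·0.600 - (0.6)·1.475) / (3.1) = -3.285
Iteration 3:
  x1 = (-3 - (-3)·2.060 - (-1)·-3.285) / (-5) = 0.021
  x2 = (9 - (-1.1)·0.296 - (1)·-3.285) / (6.1) = 2.067
  x3 = (-9 - (0.5)·0.296 - (0.6)·2.060) / (3.1) = -3.350
Residual b − A·x = (-0.044, -0.236, 0.134)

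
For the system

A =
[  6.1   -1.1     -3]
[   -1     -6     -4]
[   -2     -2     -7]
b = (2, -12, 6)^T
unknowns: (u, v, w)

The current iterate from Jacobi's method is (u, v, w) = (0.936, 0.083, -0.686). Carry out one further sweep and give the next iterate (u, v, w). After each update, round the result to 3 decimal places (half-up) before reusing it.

(0.005, 2.301, -1.148)

One sweep:
  u = (2 - (-1.1)·0.083 - (-3)·-0.686) / (6.1) = 0.005
  v = (-12 - (-1)·0.936 - (-4)·-0.686) / (-6) = 2.301
  w = (6 - (-2)·0.936 - (-2)·0.083) / (-7) = -1.148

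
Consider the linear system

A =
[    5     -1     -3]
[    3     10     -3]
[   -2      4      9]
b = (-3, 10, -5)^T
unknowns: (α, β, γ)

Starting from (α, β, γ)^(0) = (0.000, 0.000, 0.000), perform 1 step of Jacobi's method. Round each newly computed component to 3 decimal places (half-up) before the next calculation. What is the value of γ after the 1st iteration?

-0.556

Iteration 1:
  α = (-3 - (-1)·0.000 - (-3)·0.000) / (5) = -0.600
  β = (10 - (3)·0.000 - (-3)·0.000) / (10) = 1.000
  γ = (-5 - (-2)·0.000 - (4)·0.000) / (9) = -0.556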